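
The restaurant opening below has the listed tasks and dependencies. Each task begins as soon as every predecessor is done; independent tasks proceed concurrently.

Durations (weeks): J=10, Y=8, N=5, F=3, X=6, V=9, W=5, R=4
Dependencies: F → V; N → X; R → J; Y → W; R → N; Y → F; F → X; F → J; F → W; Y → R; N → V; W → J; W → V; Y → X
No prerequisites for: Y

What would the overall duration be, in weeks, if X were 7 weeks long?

Baseline: Y→R→N→V = 8+4+5+9 = 26 → 26 weeks.
X is off the critical path — its longest chain is 23 weeks, giving 3 of slack.
That remains the longest chain; total 26 weeks.

26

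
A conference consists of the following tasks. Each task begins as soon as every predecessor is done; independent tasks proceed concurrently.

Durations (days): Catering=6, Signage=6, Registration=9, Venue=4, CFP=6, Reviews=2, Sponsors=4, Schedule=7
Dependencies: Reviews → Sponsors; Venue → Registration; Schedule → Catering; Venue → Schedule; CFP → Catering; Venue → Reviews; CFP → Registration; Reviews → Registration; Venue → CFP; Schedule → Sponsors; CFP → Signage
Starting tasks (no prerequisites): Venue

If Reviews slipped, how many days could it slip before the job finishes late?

4

Venue→CFP→Registration = 4+6+9 = 19 sets the makespan at 19 days.
Reviews finishes as early as 6 and must finish by 10.
Float = 19 − 15 = 4.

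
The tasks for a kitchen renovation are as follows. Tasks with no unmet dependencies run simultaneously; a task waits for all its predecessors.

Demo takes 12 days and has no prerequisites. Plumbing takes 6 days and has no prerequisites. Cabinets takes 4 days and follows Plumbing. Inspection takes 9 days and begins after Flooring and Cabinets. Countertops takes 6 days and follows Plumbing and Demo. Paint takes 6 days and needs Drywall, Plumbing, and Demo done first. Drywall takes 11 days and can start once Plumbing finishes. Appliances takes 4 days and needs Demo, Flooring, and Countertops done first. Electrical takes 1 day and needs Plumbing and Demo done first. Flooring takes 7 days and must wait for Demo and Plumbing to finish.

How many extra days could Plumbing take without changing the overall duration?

5

The longest chain is Demo→Flooring→Inspection = 12+7+9 = 28; overall finish 28 days.
The longest chain containing Plumbing totals 23 days.
Slack of Plumbing = 5 − 0 = 5 days.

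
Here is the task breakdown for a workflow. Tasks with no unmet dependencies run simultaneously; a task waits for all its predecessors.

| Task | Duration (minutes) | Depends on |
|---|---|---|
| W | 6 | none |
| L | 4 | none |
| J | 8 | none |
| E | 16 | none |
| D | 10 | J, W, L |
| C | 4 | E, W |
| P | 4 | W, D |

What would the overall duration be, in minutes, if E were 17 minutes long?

The binding path is J→D→P = 8+10+4 = 22; finish at 22 minutes.
The longest path through E is only 20 minutes, so E has float 2.
That remains the longest chain; total 22 minutes.

22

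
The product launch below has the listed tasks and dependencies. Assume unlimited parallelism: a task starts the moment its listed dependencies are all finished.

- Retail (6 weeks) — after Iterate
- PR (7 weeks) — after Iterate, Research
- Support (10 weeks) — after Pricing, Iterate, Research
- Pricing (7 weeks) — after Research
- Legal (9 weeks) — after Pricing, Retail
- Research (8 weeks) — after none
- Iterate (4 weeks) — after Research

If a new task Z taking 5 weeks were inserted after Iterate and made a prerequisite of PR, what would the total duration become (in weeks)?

27

Originally the project takes 27 weeks.
With Z inserted, PR now waits for max(Iterate, Research, Z).
New critical path: Research→Iterate→Retail→Legal = 8+4+6+9 = 27 ⇒ 27 weeks.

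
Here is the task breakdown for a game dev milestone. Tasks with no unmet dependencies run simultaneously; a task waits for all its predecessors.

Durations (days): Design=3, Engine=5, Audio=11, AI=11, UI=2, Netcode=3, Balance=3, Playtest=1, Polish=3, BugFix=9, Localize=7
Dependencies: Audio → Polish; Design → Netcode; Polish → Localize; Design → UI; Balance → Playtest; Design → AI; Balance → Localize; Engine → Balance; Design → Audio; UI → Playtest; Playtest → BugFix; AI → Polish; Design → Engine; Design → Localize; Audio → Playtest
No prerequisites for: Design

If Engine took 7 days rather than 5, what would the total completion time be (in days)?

24

Actual critical path: Design→Audio→Playtest→BugFix = 3+11+1+9 = 24 ⇒ 24 days.
Engine has 3 days of float (longest path through it is 21).
That remains the longest chain; total 24 days.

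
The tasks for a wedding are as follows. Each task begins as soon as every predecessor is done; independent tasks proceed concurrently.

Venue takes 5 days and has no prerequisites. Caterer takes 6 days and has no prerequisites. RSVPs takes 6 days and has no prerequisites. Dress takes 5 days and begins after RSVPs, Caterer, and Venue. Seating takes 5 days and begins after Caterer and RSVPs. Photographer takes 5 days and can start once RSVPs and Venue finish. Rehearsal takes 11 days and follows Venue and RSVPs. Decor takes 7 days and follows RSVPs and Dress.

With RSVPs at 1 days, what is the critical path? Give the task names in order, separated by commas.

Baseline: RSVPs→Dress→Decor = 6+5+7 = 18 → 18 days.
RSVPs lies on that path, so at 1 day the path becomes 13 days.
New critical path: Caterer→Dress→Decor = 6+5+7 = 18 ⇒ 18 days.

Caterer, Dress, Decor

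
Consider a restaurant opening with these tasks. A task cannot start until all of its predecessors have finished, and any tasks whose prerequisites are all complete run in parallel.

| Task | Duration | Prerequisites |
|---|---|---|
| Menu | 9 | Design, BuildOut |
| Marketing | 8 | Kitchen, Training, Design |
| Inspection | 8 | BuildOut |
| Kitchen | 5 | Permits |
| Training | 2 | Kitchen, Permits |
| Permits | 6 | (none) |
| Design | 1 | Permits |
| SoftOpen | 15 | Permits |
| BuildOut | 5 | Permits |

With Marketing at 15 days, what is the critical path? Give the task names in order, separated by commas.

Permits, Kitchen, Training, Marketing

Critical path before the change: Permits→Kitchen→Training→Marketing = 6+5+2+8 = 21 giving 21 days.
Marketing lies on that path, so at 15 days the path becomes 28 days.
The critical path is still Permits→Kitchen→Training→Marketing; finish is now 28 days.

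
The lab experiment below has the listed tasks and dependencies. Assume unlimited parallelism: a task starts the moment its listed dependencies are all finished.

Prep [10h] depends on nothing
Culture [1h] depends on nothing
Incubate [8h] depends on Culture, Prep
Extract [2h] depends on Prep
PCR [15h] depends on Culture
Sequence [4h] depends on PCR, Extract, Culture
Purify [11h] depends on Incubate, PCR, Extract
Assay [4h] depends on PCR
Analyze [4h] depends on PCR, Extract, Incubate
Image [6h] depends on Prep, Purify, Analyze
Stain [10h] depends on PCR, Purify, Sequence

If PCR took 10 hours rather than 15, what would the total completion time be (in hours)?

Critical path before the change: Prep→Incubate→Purify→Stain = 10+8+11+10 = 39 giving 39 hours.
PCR has 2 hours of float (longest path through it is 37).
No other chain overtakes it, so the finish is 39 hours.

39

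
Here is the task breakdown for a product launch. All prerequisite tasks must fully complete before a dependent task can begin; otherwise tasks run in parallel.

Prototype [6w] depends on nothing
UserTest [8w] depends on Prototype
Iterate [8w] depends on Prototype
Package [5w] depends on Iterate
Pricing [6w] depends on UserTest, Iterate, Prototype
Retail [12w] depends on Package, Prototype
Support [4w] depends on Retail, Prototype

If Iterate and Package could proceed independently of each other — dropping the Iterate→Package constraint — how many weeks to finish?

22

Original critical path: Prototype→Iterate→Package→Retail→Support = 6+8+5+12+4 = 35 ⇒ 35 weeks.
Without Iterate→Package, Package's earliest start moves from 14 to 0.
The longest chain is now Prototype→Retail→Support = 6+12+4 = 22, so the job takes 22 weeks.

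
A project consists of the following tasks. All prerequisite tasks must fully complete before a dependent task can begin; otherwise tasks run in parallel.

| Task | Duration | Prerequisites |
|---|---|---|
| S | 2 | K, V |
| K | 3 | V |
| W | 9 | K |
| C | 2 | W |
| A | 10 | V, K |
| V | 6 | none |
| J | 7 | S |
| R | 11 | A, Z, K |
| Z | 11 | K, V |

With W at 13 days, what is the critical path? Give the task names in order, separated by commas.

As given, the longest chain is V→K→Z→R = 6+3+11+11 = 31, so the finish is 31 days.
The longest path through W is only 20 days, so W has float 11.
That remains the longest chain; total 31 days.

V, K, Z, R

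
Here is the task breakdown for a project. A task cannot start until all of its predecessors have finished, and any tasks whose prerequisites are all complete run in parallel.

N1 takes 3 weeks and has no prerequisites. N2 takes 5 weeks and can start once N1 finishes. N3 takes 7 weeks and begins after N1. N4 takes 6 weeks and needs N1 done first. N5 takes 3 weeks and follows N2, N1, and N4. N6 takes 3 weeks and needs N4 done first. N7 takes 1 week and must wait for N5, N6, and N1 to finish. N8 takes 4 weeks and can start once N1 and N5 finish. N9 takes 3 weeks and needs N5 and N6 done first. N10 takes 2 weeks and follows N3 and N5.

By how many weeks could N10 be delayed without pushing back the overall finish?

The longest chain is N1→N4→N5→N8 = 3+6+3+4 = 16; overall finish 16 weeks.
Longest path through N10: 14 weeks (earliest finish 14, latest finish 16).
Slack of N10 = 14 − 12 = 2 weeks.

2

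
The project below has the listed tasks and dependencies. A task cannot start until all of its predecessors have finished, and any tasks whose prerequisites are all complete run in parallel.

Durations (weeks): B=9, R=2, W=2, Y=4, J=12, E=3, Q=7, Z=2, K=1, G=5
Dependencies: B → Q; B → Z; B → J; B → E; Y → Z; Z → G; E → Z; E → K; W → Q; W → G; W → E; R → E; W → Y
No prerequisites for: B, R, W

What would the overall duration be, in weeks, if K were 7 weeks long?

Baseline: B→J = 9+12 = 21 → 21 weeks.
K has 8 weeks of float (longest path through it is 13).
No other chain overtakes it, so the finish is 21 weeks.

21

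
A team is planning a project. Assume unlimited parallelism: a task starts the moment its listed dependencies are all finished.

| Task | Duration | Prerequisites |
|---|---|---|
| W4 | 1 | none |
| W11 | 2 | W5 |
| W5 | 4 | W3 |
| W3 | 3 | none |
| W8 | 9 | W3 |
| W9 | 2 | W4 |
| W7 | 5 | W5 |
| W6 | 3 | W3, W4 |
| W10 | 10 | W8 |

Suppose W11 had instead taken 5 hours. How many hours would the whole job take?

22

Critical path before the change: W3→W8→W10 = 3+9+10 = 22 giving 22 hours.
W11 is off the critical path — its longest chain is 9 hours, giving 13 of slack.
That remains the longest chain; total 22 hours.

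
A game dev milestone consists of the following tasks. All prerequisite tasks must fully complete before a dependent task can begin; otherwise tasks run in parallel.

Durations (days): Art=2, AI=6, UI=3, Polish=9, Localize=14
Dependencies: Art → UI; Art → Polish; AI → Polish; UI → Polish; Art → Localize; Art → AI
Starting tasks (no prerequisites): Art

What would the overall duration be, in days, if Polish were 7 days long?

Baseline: Art→AI→Polish = 2+6+9 = 17 → 17 days.
Polish lies on that path, so at 7 days the path becomes 15 days.
The binding chain switches to Art→Localize = 2+14 = 16; finish 16 days.

16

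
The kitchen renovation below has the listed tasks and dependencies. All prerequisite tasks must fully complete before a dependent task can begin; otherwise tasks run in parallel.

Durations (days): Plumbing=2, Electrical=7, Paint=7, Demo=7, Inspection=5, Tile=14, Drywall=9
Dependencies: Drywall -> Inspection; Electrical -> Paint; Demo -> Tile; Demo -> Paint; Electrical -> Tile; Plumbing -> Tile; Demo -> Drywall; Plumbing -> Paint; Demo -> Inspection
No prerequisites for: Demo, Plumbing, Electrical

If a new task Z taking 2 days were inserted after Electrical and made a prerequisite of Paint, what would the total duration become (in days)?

21

Originally the schedule takes 21 days.
With Z inserted, Paint now waits for max(Demo, Plumbing, Electrical, Z).
New critical path: Demo→Drywall→Inspection = 7+9+5 = 21 ⇒ 21 days.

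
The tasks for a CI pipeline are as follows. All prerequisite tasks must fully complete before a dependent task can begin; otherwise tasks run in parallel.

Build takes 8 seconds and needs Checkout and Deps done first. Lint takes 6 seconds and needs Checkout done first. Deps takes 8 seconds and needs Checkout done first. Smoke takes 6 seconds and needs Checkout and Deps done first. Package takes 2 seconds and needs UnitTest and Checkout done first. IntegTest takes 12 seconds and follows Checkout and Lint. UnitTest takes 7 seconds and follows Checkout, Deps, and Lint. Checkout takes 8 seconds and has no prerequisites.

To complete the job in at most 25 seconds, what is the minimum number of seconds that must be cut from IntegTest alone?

1

Current finish: 26 seconds; target: 25.
IntegTest is on every critical path, so each second cut from IntegTest cuts the finish by one (this holds down to a finish of 25).
Need 26 − 25 = 1 second off IntegTest → IntegTest becomes 11 seconds, finish becomes 25.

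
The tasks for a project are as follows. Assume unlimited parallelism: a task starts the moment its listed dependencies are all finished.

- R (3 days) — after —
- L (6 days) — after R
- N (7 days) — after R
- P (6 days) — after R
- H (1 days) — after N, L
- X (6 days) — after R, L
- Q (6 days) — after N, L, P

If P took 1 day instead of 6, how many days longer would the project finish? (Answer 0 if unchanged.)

0

As given, the longest chain is R→N→Q = 3+7+6 = 16, so the finish is 16 days.
P has 1 day of float (longest path through it is 15).
That remains the longest chain; total 16 days.
Change in finish: 16 − 16 = +0 days.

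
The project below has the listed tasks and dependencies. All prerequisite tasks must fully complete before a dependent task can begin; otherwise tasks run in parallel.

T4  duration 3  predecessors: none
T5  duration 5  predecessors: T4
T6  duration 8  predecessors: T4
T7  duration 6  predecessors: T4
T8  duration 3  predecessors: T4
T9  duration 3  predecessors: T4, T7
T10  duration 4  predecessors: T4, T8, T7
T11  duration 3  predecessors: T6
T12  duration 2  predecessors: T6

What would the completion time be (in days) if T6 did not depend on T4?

13

Original critical path: T4→T6→T11 = 3+8+3 = 14 ⇒ 14 days.
Without T4→T6, T6's earliest start moves from 3 to 0.
The longest chain is now T4→T7→T10 = 3+6+4 = 13, so the plan takes 13 days.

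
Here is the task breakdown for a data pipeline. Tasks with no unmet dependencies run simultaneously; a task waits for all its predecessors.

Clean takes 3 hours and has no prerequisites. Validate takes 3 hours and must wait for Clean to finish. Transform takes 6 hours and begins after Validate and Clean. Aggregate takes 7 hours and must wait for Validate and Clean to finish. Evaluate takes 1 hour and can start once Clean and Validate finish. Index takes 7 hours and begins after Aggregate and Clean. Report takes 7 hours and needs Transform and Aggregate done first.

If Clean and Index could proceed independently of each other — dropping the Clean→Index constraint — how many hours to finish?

With the dependency in place, Clean→Validate→Aggregate→Index = 3+3+7+7 = 20 sets the finish at 20 hours.
Dropping Clean→Index doesn't change Index's earliest start (13); another predecessor still binds.
The longest chain is now Clean→Validate→Aggregate→Index = 3+3+7+7 = 20, so the project takes 20 hours.

20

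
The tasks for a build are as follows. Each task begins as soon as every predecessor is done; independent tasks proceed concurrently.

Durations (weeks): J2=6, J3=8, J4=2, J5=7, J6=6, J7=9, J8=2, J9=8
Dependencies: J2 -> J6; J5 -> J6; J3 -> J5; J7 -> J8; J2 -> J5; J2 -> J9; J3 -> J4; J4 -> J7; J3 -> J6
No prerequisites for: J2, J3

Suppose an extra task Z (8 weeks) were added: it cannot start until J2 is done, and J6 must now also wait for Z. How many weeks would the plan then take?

21

Originally the plan takes 21 weeks.
With Z inserted, J6 now waits for max(J2, J5, J3, Z).
New critical path: J3→J4→J7→J8 = 8+2+9+2 = 21 ⇒ 21 weeks.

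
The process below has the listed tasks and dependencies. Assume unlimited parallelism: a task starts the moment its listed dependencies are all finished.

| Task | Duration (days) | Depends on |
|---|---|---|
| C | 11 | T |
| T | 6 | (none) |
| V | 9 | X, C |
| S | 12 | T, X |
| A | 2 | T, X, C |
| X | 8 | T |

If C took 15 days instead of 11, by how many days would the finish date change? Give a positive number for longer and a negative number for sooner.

4

Critical path before the change: T→C→V = 6+11+9 = 26 giving 26 days.
C lies on that path, so at 15 days the path becomes 30 days.
No other chain overtakes it, so the finish is 30 days.
Change in finish: 30 − 26 = +4 days.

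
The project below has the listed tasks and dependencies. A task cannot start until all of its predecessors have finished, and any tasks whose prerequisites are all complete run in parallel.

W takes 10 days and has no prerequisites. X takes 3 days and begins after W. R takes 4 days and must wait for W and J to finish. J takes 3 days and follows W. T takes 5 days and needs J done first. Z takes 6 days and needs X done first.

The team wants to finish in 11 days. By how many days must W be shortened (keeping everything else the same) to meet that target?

8

Current finish: 19 days; target: 11.
W is on every critical path, so each day cut from W cuts the finish by one (this holds down to a finish of 10).
Need 19 − 11 = 8 days off W → W becomes 2 days, finish becomes 11.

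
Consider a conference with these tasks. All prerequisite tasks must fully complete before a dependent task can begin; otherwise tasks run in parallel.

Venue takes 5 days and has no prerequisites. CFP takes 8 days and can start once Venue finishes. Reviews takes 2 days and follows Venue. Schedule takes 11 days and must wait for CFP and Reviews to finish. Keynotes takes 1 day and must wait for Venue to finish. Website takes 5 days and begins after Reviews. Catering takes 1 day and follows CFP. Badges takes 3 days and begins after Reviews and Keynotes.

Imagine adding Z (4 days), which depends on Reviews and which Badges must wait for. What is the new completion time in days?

24

Originally the project takes 24 days.
With Z inserted, Badges now waits for max(Reviews, Keynotes, Z).
New critical path: Venue→CFP→Schedule = 5+8+11 = 24 ⇒ 24 days.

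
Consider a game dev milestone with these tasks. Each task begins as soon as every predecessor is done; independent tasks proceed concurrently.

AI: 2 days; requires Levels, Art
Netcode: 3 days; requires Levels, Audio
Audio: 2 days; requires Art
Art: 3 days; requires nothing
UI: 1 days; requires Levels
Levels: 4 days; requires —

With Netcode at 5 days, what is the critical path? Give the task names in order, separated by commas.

Art, Audio, Netcode

As given, the longest chain is Art→Audio→Netcode = 3+2+3 = 8, so the finish is 8 days.
Netcode is on the critical path; changing it to 5 makes that path 10 days.
The critical path is still Art→Audio→Netcode; finish is now 10 days.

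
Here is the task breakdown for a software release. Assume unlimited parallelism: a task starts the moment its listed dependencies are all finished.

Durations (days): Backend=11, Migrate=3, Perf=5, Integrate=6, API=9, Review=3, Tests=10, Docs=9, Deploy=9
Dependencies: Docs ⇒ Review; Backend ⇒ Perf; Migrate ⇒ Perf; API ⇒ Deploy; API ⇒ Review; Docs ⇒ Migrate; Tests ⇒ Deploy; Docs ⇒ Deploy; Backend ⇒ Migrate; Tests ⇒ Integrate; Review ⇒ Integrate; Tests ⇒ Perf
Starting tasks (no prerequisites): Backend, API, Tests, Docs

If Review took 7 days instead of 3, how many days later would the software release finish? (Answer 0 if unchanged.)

As given, the longest chain is Backend→Migrate→Perf = 11+3+5 = 19, so the finish is 19 days.
Review is off the critical path — its longest chain is 18 days, giving 1 of slack.
The binding chain switches to API→Review→Integrate = 9+7+6 = 22; finish 22 days.
Change in finish: 22 − 19 = +3 days.

3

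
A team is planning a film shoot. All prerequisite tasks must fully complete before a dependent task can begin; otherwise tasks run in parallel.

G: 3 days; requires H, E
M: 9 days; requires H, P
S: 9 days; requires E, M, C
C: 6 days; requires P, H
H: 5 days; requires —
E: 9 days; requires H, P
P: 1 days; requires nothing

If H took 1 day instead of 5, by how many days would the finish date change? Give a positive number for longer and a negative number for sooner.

Critical path before the change: H→M→S = 5+9+9 = 23 giving 23 days.
H is on the critical path; changing it to 1 makes that path 19 days.
The binding chain switches to P→M→S = 1+9+9 = 19; finish 19 days.
Change in finish: 19 − 23 = -4 days.

-4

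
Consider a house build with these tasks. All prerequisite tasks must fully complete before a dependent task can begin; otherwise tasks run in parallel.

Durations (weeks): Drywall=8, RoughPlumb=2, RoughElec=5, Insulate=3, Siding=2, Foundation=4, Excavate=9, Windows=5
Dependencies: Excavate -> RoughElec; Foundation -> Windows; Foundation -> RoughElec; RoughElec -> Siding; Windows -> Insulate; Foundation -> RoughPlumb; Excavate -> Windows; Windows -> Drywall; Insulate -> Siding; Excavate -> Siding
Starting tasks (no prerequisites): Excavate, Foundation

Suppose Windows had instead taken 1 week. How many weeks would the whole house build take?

18

Actual critical path: Excavate→Windows→Drywall = 9+5+8 = 22 ⇒ 22 weeks.
Since Windows is critical, the -4 change carries straight to that chain (now 18 weeks).
No other chain overtakes it, so the finish is 18 weeks.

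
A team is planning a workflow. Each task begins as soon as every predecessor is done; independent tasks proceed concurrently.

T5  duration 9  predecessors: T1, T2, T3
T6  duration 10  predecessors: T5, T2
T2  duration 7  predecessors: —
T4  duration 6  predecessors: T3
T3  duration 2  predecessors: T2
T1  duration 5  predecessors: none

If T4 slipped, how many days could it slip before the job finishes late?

T2→T3→T5→T6 = 7+2+9+10 = 28 sets the makespan at 28 days.
The longest chain containing T4 totals 15 days.
Float = 28 − 15 = 13.

13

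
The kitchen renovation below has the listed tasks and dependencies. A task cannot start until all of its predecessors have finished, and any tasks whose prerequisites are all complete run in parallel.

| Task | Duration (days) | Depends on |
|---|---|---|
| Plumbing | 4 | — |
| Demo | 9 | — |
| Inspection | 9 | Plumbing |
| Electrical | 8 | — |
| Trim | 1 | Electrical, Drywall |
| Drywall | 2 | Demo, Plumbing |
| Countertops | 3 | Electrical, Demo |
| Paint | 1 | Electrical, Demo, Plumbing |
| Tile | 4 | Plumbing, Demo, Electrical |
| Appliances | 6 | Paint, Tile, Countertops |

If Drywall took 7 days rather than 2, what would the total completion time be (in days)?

Baseline: Demo→Tile→Appliances = 9+4+6 = 19 → 19 days.
Drywall has 7 days of float (longest path through it is 12).
That remains the longest chain; total 19 days.

19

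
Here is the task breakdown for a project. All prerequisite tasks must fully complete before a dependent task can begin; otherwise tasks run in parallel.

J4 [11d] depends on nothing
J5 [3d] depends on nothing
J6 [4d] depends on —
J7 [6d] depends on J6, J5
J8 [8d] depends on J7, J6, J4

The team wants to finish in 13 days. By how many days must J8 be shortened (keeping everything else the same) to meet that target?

6

Current finish: 19 days; target: 13.
J8 is on every critical path, so each day cut from J8 cuts the finish by one (this holds down to a finish of 12).
Need 19 − 13 = 6 days off J8 → J8 becomes 2 days, finish becomes 13.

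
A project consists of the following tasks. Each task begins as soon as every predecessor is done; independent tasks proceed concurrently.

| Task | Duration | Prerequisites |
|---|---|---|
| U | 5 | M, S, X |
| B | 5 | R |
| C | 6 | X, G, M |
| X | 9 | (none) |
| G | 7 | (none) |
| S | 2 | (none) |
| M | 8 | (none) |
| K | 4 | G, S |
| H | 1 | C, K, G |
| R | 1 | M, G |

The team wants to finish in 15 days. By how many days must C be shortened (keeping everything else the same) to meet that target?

1

Current finish: 16 days; target: 15.
C is on every critical path, so each day cut from C cuts the finish by one (this holds down to a finish of 14).
Need 16 − 15 = 1 day off C → C becomes 5 days, finish becomes 15.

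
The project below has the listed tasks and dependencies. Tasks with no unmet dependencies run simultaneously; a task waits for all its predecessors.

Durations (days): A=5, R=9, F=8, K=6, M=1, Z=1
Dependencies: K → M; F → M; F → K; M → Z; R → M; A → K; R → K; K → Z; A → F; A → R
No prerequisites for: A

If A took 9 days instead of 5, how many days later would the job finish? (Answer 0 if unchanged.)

4

Critical path before the change: A→R→K→M→Z = 5+9+6+1+1 = 22 giving 22 days.
Since A is critical, the +4 change carries straight to that chain (now 26 days).
No other chain overtakes it, so the finish is 26 days.
Change in finish: 26 − 22 = +4 days.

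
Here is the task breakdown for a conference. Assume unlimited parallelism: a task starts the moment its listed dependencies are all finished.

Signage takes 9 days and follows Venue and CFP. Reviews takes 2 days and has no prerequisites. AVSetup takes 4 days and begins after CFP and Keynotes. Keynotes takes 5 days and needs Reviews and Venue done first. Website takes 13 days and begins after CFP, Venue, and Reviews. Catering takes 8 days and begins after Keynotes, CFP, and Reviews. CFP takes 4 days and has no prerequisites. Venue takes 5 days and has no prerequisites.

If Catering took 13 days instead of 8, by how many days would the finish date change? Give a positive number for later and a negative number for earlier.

5

The binding path is Venue→Keynotes→Catering = 5+5+8 = 18; finish at 18 days.
Catering is on the critical path; changing it to 13 makes that path 23 days.
That remains the longest chain; total 23 days.
Change in finish: 23 − 18 = +5 days.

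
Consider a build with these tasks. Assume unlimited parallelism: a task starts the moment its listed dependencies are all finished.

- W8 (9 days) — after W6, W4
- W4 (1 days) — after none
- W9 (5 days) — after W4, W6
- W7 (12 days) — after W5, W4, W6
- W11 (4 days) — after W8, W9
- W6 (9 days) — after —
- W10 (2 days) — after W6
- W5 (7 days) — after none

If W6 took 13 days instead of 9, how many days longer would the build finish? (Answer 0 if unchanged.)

Critical path before the change: W6→W8→W11 = 9+9+4 = 22 giving 22 days.
W6 is on the critical path; changing it to 13 makes that path 26 days.
No other chain overtakes it, so the finish is 26 days.
Change in finish: 26 − 22 = +4 days.

4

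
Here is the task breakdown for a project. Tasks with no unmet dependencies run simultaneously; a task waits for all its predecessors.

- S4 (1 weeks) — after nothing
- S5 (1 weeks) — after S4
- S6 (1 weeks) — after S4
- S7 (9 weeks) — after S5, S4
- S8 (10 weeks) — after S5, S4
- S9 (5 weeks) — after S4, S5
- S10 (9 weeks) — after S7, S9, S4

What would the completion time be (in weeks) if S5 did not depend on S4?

Original critical path: S4→S5→S7→S10 = 1+1+9+9 = 20 ⇒ 20 weeks.
Without S4→S5, S5's earliest start moves from 1 to 0.
New critical path: S4→S7→S10 = 1+9+9 = 19 ⇒ 19 weeks.

19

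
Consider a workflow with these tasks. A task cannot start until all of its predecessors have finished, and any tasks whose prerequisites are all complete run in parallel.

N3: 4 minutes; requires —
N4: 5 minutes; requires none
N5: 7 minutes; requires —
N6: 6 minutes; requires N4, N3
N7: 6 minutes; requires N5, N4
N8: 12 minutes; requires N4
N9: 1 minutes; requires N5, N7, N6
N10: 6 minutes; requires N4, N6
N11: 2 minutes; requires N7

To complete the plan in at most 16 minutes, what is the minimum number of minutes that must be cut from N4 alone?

Current finish: 17 minutes; target: 16.
N4 is on every critical path, so each minute cut from N4 cuts the finish by one (this holds down to a finish of 16).
Need 17 − 16 = 1 minute off N4 → N4 becomes 4 minutes, finish becomes 16.

1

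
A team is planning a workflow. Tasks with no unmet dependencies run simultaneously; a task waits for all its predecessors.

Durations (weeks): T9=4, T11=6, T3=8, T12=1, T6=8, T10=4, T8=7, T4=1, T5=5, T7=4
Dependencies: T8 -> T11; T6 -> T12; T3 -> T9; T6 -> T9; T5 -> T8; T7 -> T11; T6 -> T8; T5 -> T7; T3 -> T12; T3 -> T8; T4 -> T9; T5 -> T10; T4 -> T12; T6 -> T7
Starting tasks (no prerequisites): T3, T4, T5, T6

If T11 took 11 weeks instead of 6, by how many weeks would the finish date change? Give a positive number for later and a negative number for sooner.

Critical path before the change: T3→T8→T11 = 8+7+6 = 21 giving 21 weeks.
T11 lies on that path, so at 11 weeks the path becomes 26 weeks.
The critical path is still T3→T8→T11; finish is now 26 weeks.
Change in finish: 26 − 21 = +5 weeks.

5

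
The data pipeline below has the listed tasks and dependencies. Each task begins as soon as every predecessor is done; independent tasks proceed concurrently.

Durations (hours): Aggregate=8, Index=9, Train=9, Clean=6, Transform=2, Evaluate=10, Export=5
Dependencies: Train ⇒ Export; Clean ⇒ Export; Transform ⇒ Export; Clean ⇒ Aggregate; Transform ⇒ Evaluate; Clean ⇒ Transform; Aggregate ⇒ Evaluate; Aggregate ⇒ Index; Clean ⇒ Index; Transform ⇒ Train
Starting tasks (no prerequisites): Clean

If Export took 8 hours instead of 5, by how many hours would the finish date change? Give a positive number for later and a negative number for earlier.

Actual critical path: Clean→Aggregate→Evaluate = 6+8+10 = 24 ⇒ 24 hours.
Export has 2 hours of float (longest path through it is 22).
Now Clean→Transform→Train→Export = 6+2+9+8 = 25 is longest, so the finish becomes 25 hours.
Change in finish: 25 − 24 = +1 hours.

1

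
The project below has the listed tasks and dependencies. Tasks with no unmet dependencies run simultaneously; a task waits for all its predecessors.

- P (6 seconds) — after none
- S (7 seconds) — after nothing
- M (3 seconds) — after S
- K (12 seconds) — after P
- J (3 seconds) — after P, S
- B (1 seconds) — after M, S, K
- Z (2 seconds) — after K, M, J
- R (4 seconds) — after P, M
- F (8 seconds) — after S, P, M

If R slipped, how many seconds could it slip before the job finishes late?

Critical path: P→K→Z = 6+12+2 = 20, so the finish is 20 seconds.
The longest chain containing R totals 14 seconds.
So R can slip 20 − 14 = 6 seconds.

6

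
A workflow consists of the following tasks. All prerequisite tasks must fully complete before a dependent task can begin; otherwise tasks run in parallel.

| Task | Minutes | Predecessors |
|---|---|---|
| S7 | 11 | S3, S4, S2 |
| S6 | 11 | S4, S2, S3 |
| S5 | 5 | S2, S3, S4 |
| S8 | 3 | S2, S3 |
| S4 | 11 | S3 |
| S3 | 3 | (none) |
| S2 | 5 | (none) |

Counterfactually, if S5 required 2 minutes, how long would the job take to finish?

25

The binding path is S3→S4→S6 = 3+11+11 = 25; finish at 25 minutes.
The longest path through S5 is only 19 minutes, so S5 has float 6.
The critical path is still S3→S4→S6; finish is now 25 minutes.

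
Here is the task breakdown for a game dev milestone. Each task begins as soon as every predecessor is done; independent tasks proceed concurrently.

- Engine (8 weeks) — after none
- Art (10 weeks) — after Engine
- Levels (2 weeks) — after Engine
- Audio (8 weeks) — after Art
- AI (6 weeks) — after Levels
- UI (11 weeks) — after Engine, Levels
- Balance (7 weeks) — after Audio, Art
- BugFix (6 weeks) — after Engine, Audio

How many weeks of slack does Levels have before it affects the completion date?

Engine→Art→Audio→Balance = 8+10+8+7 = 33 sets the makespan at 33 weeks.
Levels finishes as early as 10 and must finish by 22.
Slack of Levels = 20 − 8 = 12 weeks.

12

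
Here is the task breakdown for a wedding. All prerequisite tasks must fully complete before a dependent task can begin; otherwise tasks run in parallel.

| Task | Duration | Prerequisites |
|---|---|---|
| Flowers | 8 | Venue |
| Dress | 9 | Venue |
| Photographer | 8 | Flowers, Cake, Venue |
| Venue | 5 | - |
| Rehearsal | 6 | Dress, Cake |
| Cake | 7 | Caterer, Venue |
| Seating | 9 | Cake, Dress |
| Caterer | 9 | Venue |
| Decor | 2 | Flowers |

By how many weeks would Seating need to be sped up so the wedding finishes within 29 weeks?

1

Current finish: 30 weeks; target: 29.
Seating is on every critical path, so each week cut from Seating cuts the finish by one (this holds down to a finish of 29).
Need 30 − 29 = 1 week off Seating → Seating becomes 8 weeks, finish becomes 29.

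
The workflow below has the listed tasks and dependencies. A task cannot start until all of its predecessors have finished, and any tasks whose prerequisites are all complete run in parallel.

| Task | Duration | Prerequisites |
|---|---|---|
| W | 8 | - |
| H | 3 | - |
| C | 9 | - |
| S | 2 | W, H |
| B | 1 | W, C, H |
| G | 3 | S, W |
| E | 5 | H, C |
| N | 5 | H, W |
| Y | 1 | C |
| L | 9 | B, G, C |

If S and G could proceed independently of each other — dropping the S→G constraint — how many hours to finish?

Before: longest chain W→S→G→L = 8+2+3+9 = 22, finish 22.
Without S→G, G's earliest start moves from 10 to 8.
After: W→G→L = 8+3+9 = 20 → 20 hours.

20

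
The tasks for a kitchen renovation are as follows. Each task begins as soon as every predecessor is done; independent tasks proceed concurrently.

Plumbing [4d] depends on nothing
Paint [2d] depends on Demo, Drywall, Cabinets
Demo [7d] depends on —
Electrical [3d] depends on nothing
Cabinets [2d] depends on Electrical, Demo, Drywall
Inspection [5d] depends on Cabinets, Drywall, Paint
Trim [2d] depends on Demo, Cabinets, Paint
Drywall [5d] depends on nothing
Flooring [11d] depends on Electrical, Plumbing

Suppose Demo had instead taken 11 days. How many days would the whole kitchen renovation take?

20

As given, the longest chain is Demo→Cabinets→Paint→Inspection = 7+2+2+5 = 16, so the finish is 16 days.
Since Demo is critical, the +4 change carries straight to that chain (now 20 days).
That remains the longest chain; total 20 days.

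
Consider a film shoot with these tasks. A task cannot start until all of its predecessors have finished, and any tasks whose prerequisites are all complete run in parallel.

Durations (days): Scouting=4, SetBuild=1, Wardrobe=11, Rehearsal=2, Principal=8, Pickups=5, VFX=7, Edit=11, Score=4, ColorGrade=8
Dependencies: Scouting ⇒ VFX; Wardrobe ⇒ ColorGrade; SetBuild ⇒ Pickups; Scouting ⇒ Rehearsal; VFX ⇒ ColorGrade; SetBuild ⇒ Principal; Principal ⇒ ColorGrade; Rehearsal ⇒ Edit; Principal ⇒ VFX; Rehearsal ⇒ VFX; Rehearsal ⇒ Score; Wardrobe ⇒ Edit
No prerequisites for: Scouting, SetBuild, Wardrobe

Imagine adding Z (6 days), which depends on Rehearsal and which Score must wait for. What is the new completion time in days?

Originally the schedule takes 24 days.
With Z inserted, Score now waits for max(Rehearsal, Z).
New critical path: SetBuild→Principal→VFX→ColorGrade = 1+8+7+8 = 24 ⇒ 24 days.

24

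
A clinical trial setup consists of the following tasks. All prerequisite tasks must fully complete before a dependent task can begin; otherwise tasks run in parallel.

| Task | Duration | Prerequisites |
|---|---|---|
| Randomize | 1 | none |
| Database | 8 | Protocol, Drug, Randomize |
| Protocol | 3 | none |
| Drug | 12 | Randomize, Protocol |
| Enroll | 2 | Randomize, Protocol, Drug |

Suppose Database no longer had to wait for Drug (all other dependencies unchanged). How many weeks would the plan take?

With the dependency in place, Protocol→Drug→Database = 3+12+8 = 23 sets the finish at 23 weeks.
Without Drug→Database, Database's earliest start moves from 15 to 3.
New critical path: Protocol→Drug→Enroll = 3+12+2 = 17 ⇒ 17 weeks.

17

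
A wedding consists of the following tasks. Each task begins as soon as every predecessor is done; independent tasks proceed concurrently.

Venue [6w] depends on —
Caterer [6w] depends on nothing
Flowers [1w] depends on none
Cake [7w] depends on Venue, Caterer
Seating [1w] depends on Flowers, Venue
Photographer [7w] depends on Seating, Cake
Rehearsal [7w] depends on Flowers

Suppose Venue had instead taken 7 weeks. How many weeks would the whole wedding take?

As given, the longest chain is Venue→Cake→Photographer = 6+7+7 = 20, so the finish is 20 weeks.
Venue lies on that path, so at 7 weeks the path becomes 21 weeks.
The critical path is still Venue→Cake→Photographer; finish is now 21 weeks.

21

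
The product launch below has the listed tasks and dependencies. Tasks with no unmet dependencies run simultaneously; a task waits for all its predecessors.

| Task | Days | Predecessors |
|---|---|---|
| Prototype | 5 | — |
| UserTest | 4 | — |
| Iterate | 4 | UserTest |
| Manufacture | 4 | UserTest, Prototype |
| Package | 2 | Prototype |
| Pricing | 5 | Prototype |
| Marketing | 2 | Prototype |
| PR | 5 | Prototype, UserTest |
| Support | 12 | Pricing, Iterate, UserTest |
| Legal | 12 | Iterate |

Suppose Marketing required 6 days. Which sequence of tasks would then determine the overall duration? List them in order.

Baseline: Prototype→Pricing→Support = 5+5+12 = 22 → 22 days.
Marketing is off the critical path — its longest chain is 7 days, giving 15 of slack.
No other chain overtakes it, so the finish is 22 days.

Prototype, Pricing, Support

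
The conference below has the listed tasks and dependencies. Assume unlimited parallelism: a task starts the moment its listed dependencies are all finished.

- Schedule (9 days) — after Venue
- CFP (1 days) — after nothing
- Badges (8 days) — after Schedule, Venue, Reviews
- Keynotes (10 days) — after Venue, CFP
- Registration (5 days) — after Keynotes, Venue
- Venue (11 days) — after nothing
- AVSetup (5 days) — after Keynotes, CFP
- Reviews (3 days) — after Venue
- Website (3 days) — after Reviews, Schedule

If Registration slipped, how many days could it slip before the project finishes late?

2

Venue→Schedule→Badges = 11+9+8 = 28 sets the makespan at 28 days.
Registration finishes as early as 26 and must finish by 28.
Float = 28 − 26 = 2.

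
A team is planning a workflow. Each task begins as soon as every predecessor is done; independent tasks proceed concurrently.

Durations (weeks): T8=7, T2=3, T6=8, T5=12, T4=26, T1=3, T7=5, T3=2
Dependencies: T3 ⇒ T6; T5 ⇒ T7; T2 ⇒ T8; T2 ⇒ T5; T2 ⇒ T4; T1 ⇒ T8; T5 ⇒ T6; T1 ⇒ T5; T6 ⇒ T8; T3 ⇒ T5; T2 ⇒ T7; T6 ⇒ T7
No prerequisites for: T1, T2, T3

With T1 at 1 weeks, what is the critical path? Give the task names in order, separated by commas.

Baseline: T1→T5→T6→T8 = 3+12+8+7 = 30 → 30 weeks.
T1 lies on that path, so at 1 week the path becomes 28 weeks.
Now T2→T5→T6→T8 = 3+12+8+7 = 30 is longest, so the finish becomes 30 weeks.

T2, T5, T6, T8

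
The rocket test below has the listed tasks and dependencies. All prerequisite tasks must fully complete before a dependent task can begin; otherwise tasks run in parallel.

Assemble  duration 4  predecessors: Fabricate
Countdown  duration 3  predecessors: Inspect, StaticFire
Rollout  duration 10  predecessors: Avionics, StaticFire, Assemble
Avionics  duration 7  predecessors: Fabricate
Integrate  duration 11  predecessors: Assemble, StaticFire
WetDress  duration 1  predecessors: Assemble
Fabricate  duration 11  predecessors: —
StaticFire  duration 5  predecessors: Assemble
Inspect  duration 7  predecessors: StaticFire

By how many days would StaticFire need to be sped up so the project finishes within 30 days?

Current finish: 31 days; target: 30.
StaticFire is on every critical path, so each day cut from StaticFire cuts the finish by one (this holds down to a finish of 28).
Need 31 − 30 = 1 day off StaticFire → StaticFire becomes 4 days, finish becomes 30.

1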